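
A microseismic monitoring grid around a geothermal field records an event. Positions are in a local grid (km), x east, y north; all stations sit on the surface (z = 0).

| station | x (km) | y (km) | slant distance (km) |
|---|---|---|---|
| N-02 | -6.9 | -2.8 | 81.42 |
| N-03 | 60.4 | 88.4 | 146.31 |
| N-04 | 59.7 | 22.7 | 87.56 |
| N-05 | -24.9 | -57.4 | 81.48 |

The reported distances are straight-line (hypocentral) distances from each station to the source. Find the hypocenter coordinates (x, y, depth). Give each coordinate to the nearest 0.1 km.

Each station gives a sphere (x−x_i)² + (y−y_i)² + z² = d_i² (stations at z=0).
Subtracting the N-02 sphere from N-03 and N-04: z² cancels, leaving linear equations in x and y:
134.6 x + 182.4 y = -3370.13
133.2 x + 51.0 y = 2986.39
Solving: x ≈ 41.110, y ≈ -48.813 km (keep extra digits for the depth step; rounded: 41.1, -48.8).
Then from the N-02 sphere: z² = 81.42² − (x + 6.9)² − (y + 2.8)² with x = 41.110, y = -48.813, so z ≈ 46.979 ≈ 47.0 km.
Check against N-05 (with the unrounded solution): distance 81.47 ≈ 81.48 km. ✓

x ≈ 41.1 km, y ≈ -48.8 km, depth ≈ 47.0 km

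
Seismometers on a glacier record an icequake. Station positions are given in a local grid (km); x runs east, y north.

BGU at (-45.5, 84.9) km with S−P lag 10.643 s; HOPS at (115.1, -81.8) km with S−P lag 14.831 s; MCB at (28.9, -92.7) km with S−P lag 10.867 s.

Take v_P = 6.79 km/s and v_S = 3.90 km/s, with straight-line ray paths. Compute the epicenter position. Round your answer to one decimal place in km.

x ≈ 10.7 km, y ≈ 5.2 km

Distance from S−P lag: d = Δt · v_P v_S / (v_P − v_S) = Δt · (6.79·3.90)/(6.79−3.90) ≈ 9.1630·Δt.
So d_BGU = 97.52, d_HOPS = 135.90, d_MCB = 99.57 km.
Circle about each station: (x + 45.5)² + (y − 84.9)² = 97.52²; (x − 115.1)² + (y + 81.8)² = 135.90²; (x − 28.9)² + (y + 92.7)² = 99.57².
Subtracting the BGU equation from the HOPS and MCB equations removes the quadratic terms:
321.2 x − 333.4 y = 1702.33
148.8 x − 355.2 y = -253.79
Solving the 2×2 system: x ≈ 10.7, y ≈ 5.2 km.
Check against BGU (with the unrounded x, y): √((x + 45.5)²+(y − 84.9)²) = 97.52 ≈ 97.52 km. ✓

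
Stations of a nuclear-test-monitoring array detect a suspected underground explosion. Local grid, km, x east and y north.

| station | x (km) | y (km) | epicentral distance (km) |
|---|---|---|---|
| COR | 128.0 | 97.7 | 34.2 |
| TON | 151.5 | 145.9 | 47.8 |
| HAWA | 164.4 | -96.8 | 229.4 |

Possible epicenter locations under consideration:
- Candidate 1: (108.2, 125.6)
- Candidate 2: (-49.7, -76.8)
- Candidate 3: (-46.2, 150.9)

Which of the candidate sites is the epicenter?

For each candidate, compare |candidate − station| to the reported distance:
Candidate 1: residuals COR 0.0, TON 0.0, HAWA 0.0 → max 0.0 km
Candidate 2: residuals COR 214.9, TON 252.3, HAWA 14.4 → max 252.3 km
Candidate 3: residuals COR 147.9, TON 150.0, HAWA 95.7 → max 150.0 km
Only Candidate 1 has all residuals ≈ 0.

Candidate 1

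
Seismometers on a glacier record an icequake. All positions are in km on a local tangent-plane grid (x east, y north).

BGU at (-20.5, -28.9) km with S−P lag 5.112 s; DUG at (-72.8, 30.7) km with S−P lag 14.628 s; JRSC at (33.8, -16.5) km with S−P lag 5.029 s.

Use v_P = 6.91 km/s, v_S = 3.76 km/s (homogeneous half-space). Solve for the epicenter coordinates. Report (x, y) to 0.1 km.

Distance from S−P lag: d = Δt · v_P v_S / (v_P − v_S) = Δt · (6.91·3.76)/(6.91−3.76) ≈ 8.2481·Δt.
So d_BGU = 42.16, d_DUG = 120.65, d_JRSC = 41.48 km.
Circle about each station: (x + 20.5)² + (y + 28.9)² = 42.16²; (x + 72.8)² + (y − 30.7)² = 120.65²; (x − 33.8)² + (y + 16.5)² = 41.48².
Subtracting pairs of circle equations eliminates x²+y² and gives linear equations (the radical axes):
-104.6 x + 119.2 y = -7792.09
108.6 x + 24.8 y = 216.11
Solving the 2×2 system: x ≈ 14.1, y ≈ -53.0 km.

x ≈ 14.1 km, y ≈ -53.0 km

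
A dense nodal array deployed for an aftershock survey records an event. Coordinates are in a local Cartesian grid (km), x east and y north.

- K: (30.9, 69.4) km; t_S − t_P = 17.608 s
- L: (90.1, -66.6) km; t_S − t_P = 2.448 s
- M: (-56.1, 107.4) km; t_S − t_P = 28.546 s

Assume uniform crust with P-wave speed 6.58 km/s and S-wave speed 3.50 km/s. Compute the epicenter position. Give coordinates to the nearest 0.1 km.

89.9 km east, -48.3 km north

Distance from S−P lag: d = Δt · v_P v_S / (v_P − v_S) = Δt · (6.58·3.50)/(6.58−3.50) ≈ 7.4773·Δt.
So d_K = 131.66, d_L = 18.30, d_M = 213.45 km.
Circle about each station: (x − 30.9)² + (y − 69.4)² = 131.66²; (x − 90.1)² + (y + 66.6)² = 18.30²; (x + 56.1)² + (y − 107.4)² = 213.45².
Subtracting pairs of circle equations eliminates x²+y² and gives linear equations (the radical axes):
118.4 x − 272.0 y = 23781.87
-174.0 x + 76.0 y = -19315.75
Solving the 2×2 system: x ≈ 89.9, y ≈ -48.3 km.
Check against K (with the unrounded x, y): √((x − 30.9)²+(y − 69.4)²) = 131.66 ≈ 131.66 km. ✓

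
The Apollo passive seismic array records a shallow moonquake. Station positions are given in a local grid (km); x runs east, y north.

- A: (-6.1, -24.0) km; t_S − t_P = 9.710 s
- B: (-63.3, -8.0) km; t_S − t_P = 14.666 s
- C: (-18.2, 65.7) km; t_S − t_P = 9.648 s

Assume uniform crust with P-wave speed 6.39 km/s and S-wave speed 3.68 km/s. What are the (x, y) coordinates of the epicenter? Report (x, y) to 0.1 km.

Distance from S−P lag: d = Δt · v_P v_S / (v_P − v_S) = Δt · (6.39·3.68)/(6.39−3.68) ≈ 8.6772·Δt.
So d_A = 84.26, d_B = 127.26, d_C = 83.72 km.
Circle about each station: (x + 6.1)² + (y + 24.0)² = 84.26²; (x + 63.3)² + (y + 8.0)² = 127.26²; (x + 18.2)² + (y − 65.7)² = 83.72².
Subtracting pairs of circle equations eliminates x²+y² and gives linear equations (the radical axes):
-114.4 x + 32.0 y = -5637.68
-24.2 x + 179.4 y = 4125.23
Solving the 2×2 system: x ≈ 57.9, y ≈ 30.8 km.

(57.9, 30.8)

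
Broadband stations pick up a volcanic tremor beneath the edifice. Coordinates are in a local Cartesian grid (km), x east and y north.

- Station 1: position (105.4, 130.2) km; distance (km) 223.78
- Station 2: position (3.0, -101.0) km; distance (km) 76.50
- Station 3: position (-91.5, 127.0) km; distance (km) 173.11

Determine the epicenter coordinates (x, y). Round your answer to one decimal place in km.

-41.4 km east, -38.7 km north

Circle about each station: (x − 105.4)² + (y − 130.2)² = 223.78²; (x − 3.0)² + (y + 101.0)² = 76.50²; (x + 91.5)² + (y − 127.0)² = 173.11².
Subtracting pairs of circle equations eliminates x²+y² and gives linear equations (the radical axes):
-204.8 x − 462.4 y = 26374.04
-393.8 x − 6.4 y = 16550.47
Solving the 2×2 system: x ≈ -41.4, y ≈ -38.7 km.
Check against Station 1 (with the unrounded x, y): √((x − 105.4)²+(y − 130.2)²) = 223.78 ≈ 223.78 km. ✓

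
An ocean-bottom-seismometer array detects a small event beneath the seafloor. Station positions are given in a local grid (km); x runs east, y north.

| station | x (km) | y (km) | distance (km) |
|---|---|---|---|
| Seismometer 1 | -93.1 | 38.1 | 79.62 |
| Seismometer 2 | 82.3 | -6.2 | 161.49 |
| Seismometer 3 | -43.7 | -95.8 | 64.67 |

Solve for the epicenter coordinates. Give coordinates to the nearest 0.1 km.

Circle about each station: (x + 93.1)² + (y − 38.1)² = 79.62²; (x − 82.3)² + (y + 6.2)² = 161.49²; (x + 43.7)² + (y + 95.8)² = 64.67².
Subtracting pairs of circle equations eliminates x²+y² and gives linear equations (the radical axes):
350.8 x − 88.6 y = -23047.17
98.8 x − 267.8 y = 3125.25
Solving the 2×2 system: x ≈ -75.7, y ≈ -39.6 km.
Check against Seismometer 1 (with the unrounded x, y): √((x + 93.1)²+(y − 38.1)²) = 79.62 ≈ 79.62 km. ✓

(-75.7, -39.6)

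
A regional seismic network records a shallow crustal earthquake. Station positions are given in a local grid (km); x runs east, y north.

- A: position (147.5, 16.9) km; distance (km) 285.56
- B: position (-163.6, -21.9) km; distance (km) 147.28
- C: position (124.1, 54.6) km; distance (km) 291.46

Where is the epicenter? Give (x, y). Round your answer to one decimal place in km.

x ≈ -86.2 km, y ≈ -147.2 km

Circle about each station: (x − 147.5)² + (y − 16.9)² = 285.56²; (x + 163.6)² + (y + 21.9)² = 147.28²; (x − 124.1)² + (y − 54.6)² = 291.46².
Subtracting pairs of circle equations eliminates x²+y² and gives linear equations (the radical axes):
-622.2 x − 77.6 y = 65055.83
-46.8 x + 75.4 y = -7064.31
Solving the 2×2 system: x ≈ -86.2, y ≈ -147.2 km.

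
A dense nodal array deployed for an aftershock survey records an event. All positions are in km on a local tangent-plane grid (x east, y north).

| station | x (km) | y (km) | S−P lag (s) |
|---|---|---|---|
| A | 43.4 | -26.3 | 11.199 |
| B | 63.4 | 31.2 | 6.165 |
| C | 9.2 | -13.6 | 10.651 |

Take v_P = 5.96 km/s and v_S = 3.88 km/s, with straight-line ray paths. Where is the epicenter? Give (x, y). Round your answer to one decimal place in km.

(48.5, 98.1)

Distance from S−P lag: d = Δt · v_P v_S / (v_P − v_S) = Δt · (5.96·3.88)/(5.96−3.88) ≈ 11.1177·Δt.
So d_A = 124.51, d_B = 68.54, d_C = 118.41 km.
Circle about each station: (x − 43.4)² + (y + 26.3)² = 124.51²; (x − 63.4)² + (y − 31.2)² = 68.54²; (x − 9.2)² + (y + 13.6)² = 118.41².
Subtracting pairs of circle equations eliminates x²+y² and gives linear equations (the radical axes):
40.0 x + 115.0 y = 13222.76
-68.4 x + 25.4 y = -823.84
Solving the 2×2 system: x ≈ 48.5, y ≈ 98.1 km.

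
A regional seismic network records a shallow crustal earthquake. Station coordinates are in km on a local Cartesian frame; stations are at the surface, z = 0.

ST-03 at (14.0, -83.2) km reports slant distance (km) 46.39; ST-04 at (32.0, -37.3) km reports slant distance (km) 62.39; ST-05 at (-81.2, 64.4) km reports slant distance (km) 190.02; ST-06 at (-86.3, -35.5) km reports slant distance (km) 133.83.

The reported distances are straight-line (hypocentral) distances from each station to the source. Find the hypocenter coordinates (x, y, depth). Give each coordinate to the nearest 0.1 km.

Each station gives a sphere (x−x_i)² + (y−y_i)² + z² = d_i² (stations at z=0).
Subtracting the ST-03 sphere from ST-04 and ST-05: z² cancels, leaving linear equations in x and y:
36.0 x + 91.8 y = -6443.43
-190.4 x + 295.2 y = -30333.01
Solving: x ≈ 31.398, y ≈ -82.503 km (keep extra digits for the depth step; rounded: 31.4, -82.5).
Then from the ST-03 sphere: z² = 46.39² − (x − 14.0)² − (y + 83.2)² with x = 31.398, y = -82.503, so z ≈ 42.998 ≈ 43.0 km.
Check against ST-06 (with the unrounded solution): distance 133.83 ≈ 133.83 km. ✓

x ≈ 31.4 km, y ≈ -82.5 km, depth ≈ 43.0 km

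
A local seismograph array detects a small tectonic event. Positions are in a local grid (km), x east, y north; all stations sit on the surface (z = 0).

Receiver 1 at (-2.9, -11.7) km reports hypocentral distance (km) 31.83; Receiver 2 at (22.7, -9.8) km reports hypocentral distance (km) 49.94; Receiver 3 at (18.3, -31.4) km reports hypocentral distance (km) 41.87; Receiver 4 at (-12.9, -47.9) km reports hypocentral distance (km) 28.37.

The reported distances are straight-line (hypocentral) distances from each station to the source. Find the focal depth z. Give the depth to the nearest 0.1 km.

depth ≈ 21.5 km

Each station gives a sphere (x−x_i)² + (y−y_i)² + z² = d_i² (stations at z=0).
Subtracting the Receiver 1 sphere from Receiver 2 and Receiver 3: z² cancels, leaving linear equations in x and y:
51.2 x + 3.8 y = -1014.82
42.4 x − 39.4 y = 435.60
Solving: x ≈ -17.595, y ≈ -29.991 km (keep extra digits for the depth step; rounded: -17.6, -30.0).
Then from the Receiver 1 sphere: z² = 31.83² − (x + 2.9)² − (y + 11.7)² with x = -17.595, y = -29.991, so z ≈ 21.509 ≈ 21.5 km.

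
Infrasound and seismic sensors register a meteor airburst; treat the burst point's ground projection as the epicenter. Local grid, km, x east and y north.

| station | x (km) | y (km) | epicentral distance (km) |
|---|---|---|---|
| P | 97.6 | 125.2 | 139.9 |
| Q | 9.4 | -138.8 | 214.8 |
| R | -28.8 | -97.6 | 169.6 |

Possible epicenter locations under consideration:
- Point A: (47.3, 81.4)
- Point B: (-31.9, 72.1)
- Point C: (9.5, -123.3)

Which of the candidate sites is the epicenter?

Point B

For each candidate, compare |candidate − station| to the reported distance:
Point A: residuals P 73.2, Q 8.6, R 24.9 → max 73.2 km
Point B: residuals P 0.1, Q 0.1, R 0.1 → max 0.1 km
Point C: residuals P 123.8, Q 199.3, R 123.5 → max 199.3 km
Only Point B has all residuals ≈ 0.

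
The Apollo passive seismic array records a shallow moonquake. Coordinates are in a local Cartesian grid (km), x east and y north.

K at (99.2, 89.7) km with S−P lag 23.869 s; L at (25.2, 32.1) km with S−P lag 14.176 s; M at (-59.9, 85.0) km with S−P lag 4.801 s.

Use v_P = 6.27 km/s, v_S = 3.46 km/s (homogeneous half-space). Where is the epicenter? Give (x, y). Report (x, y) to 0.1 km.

Distance from S−P lag: d = Δt · v_P v_S / (v_P − v_S) = Δt · (6.27·3.46)/(6.27−3.46) ≈ 7.7204·Δt.
So d_K = 184.28, d_L = 109.44, d_M = 37.07 km.
Circle about each station: (x − 99.2)² + (y − 89.7)² = 184.28²; (x − 25.2)² + (y − 32.1)² = 109.44²; (x + 59.9)² + (y − 85.0)² = 37.07².
Subtracting the K equation from the L and M equations removes the quadratic terms:
-148.0 x − 115.2 y = 5760.72
-318.2 x − 9.4 y = 25511.21
Solving the 2×2 system: x ≈ -81.8, y ≈ 55.1 km.

(-81.8, 55.1)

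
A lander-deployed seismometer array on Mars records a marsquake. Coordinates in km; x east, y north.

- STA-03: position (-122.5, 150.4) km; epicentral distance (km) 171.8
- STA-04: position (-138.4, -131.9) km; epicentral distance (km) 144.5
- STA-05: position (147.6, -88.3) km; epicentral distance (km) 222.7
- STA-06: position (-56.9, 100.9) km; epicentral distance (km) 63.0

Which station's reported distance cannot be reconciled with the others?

Solve using three stations at a time. Using STA-03, STA-04, STA-05 (subtract circle equations pairwise → linear system) gives (x, y) ≈ (-60.9, -10.0).
Distances from that point to each station vs reported:
  STA-03: calculated 171.8 vs reported 171.8 → residual 0.0 km
  STA-04: calculated 144.5 vs reported 144.5 → residual 0.0 km
  STA-05: calculated 222.7 vs reported 222.7 → residual 0.0 km
  STA-06: calculated 110.9 vs reported 63.0 → residual 47.9 km
STA-03, STA-04, STA-05 are mutually consistent (residuals ≈ 0); STA-06 is off by 47.9 km.

STA-06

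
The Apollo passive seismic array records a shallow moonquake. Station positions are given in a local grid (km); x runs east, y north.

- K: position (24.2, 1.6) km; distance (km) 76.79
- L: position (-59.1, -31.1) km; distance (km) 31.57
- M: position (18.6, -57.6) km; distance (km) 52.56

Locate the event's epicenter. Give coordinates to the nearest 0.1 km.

(-33.3, -49.3)

Circle about each station: (x − 24.2)² + (y − 1.6)² = 76.79²; (x + 59.1)² + (y + 31.1)² = 31.57²; (x − 18.6)² + (y + 57.6)² = 52.56².
Subtracting the K equation from the L and M equations removes the quadratic terms:
-166.6 x − 65.4 y = 8771.86
-11.2 x − 118.4 y = 6209.67
Solving the 2×2 system: x ≈ -33.3, y ≈ -49.3 km.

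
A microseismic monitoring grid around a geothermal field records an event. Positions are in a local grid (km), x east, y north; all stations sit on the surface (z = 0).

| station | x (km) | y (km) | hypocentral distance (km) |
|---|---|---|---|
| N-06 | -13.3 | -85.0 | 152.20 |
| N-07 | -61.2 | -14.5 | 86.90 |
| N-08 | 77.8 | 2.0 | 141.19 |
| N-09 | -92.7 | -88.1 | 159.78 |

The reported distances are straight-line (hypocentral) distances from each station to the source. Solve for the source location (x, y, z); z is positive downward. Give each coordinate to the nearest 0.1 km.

Each station gives a sphere (x−x_i)² + (y−y_i)² + z² = d_i² (stations at z=0).
Subtracting the N-06 sphere from N-07 and N-08: z² cancels, leaving linear equations in x and y:
-95.8 x + 141.0 y = 12167.03
182.2 x + 174.0 y = 1885.17
Solving: x ≈ -43.703, y ≈ 56.597 km (keep extra digits for the depth step; rounded: -43.7, 56.6).
Then from the N-06 sphere: z² = 152.20² − (x + 13.3)² − (y + 85.0)² with x = -43.703, y = 56.597, so z ≈ 46.806 ≈ 46.8 km.
Check against N-09 (with the unrounded solution): distance 159.78 ≈ 159.78 km. ✓

x ≈ -43.7 km, y ≈ 56.6 km, depth ≈ 46.8 km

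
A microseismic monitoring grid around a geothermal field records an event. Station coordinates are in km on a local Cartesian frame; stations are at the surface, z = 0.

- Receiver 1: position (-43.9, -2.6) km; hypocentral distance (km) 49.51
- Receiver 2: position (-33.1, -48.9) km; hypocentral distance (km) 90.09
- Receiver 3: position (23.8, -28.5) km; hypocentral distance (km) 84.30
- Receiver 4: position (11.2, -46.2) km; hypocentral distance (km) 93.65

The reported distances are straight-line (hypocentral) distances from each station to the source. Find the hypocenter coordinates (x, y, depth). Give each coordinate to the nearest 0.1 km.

Each station gives a sphere (x−x_i)² + (y−y_i)² + z² = d_i² (stations at z=0).
Subtracting the Receiver 1 sphere from Receiver 2 and Receiver 3: z² cancels, leaving linear equations in x and y:
21.6 x − 92.6 y = -4112.12
135.4 x − 51.8 y = -5210.53
Solving: x ≈ -23.600, y ≈ 38.902 km (keep extra digits for the depth step; rounded: -23.6, 38.9).
Then from the Receiver 1 sphere: z² = 49.51² − (x + 43.9)² − (y + 2.6)² with x = -23.600, y = 38.902, so z ≈ 17.797 ≈ 17.8 km.
Check against Receiver 4 (with the unrounded solution): distance 93.65 ≈ 93.65 km. ✓

(-23.6, 38.9, 17.8)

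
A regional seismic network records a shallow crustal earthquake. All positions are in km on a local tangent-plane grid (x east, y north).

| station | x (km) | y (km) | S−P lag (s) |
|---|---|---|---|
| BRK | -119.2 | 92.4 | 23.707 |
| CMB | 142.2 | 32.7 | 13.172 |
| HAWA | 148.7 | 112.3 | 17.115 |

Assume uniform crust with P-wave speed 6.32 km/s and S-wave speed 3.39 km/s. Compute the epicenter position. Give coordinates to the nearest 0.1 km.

46.2 km east, 40.5 km north

Distance from S−P lag: d = Δt · v_P v_S / (v_P − v_S) = Δt · (6.32·3.39)/(6.32−3.39) ≈ 7.3122·Δt.
So d_BRK = 173.35, d_CMB = 96.32, d_HAWA = 125.15 km.
Circle about each station: (x + 119.2)² + (y − 92.4)² = 173.35²; (x − 142.2)² + (y − 32.7)² = 96.32²; (x − 148.7)² + (y − 112.3)² = 125.15².
Subtracting pairs of circle equations eliminates x²+y² and gives linear equations (the radical axes):
522.8 x − 119.4 y = 19316.41
535.8 x + 39.8 y = 26364.28
Solving the 2×2 system: x ≈ 46.2, y ≈ 40.5 km.
Check against BRK (with the unrounded x, y): √((x + 119.2)²+(y − 92.4)²) = 173.35 ≈ 173.35 km. ✓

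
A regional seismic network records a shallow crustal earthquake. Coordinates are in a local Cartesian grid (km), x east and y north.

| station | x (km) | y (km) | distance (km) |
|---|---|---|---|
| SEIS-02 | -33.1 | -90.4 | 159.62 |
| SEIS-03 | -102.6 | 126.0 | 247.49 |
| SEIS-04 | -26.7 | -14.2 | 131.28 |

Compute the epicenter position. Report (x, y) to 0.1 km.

Circle about each station: (x + 33.1)² + (y + 90.4)² = 159.62²; (x + 102.6)² + (y − 126.0)² = 247.49²; (x + 26.7)² + (y + 14.2)² = 131.28².
Subtracting the SEIS-02 equation from the SEIS-03 and SEIS-04 equations removes the quadratic terms:
-139.0 x + 432.8 y = -18637.77
12.8 x + 152.4 y = -109.13
Solving the 2×2 system: x ≈ 104.5, y ≈ -9.5 km.

x ≈ 104.5 km, y ≈ -9.5 km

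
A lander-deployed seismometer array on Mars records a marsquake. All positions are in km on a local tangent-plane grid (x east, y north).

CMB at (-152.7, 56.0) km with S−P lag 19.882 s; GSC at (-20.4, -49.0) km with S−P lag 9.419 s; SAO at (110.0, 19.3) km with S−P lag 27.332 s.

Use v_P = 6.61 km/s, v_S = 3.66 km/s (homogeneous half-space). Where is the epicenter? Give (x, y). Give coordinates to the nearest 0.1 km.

Distance from S−P lag: d = Δt · v_P v_S / (v_P − v_S) = Δt · (6.61·3.66)/(6.61−3.66) ≈ 8.2009·Δt.
So d_CMB = 163.05, d_GSC = 77.24, d_SAO = 224.15 km.
Circle about each station: (x + 152.7)² + (y − 56.0)² = 163.05²; (x + 20.4)² + (y + 49.0)² = 77.24²; (x − 110.0)² + (y − 19.3)² = 224.15².
Subtracting pairs of circle equations eliminates x²+y² and gives linear equations (the radical axes):
264.6 x − 210.0 y = -3016.85
525.4 x − 73.4 y = -37638.72
Solving the 2×2 system: x ≈ -84.5, y ≈ -92.1 km.

x ≈ -84.5 km, y ≈ -92.1 km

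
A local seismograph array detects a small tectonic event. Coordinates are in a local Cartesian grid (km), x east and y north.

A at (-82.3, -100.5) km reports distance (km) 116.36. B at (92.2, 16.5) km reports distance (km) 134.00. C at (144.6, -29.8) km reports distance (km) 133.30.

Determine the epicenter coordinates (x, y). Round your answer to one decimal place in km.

34.0 km east, -104.2 km north

Circle about each station: (x + 82.3)² + (y + 100.5)² = 116.36²; (x − 92.2)² + (y − 16.5)² = 134.00²; (x − 144.6)² + (y + 29.8)² = 133.30².
Subtracting the A equation from the B and C equations removes the quadratic terms:
349.0 x + 234.0 y = -12516.80
453.8 x + 141.4 y = 694.42
Solving the 2×2 system: x ≈ 34.0, y ≈ -104.2 km.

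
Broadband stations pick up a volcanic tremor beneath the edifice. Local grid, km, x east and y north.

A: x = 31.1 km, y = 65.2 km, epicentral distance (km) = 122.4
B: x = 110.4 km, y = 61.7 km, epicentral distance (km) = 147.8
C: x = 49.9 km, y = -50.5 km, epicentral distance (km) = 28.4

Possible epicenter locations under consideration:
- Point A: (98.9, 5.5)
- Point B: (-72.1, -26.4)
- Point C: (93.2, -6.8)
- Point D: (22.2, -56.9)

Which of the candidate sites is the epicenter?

Point D

For each candidate, compare |candidate − station| to the reported distance:
Point A: residuals A 32.1, B 90.4, C 46.0 → max 90.4 km
Point B: residuals A 15.6, B 54.9, C 96.0 → max 96.0 km
Point C: residuals A 27.3, B 77.2, C 33.1 → max 77.2 km
Point D: residuals A 0.0, B 0.0, C 0.0 → max 0.0 km
Only Point D has all residuals ≈ 0.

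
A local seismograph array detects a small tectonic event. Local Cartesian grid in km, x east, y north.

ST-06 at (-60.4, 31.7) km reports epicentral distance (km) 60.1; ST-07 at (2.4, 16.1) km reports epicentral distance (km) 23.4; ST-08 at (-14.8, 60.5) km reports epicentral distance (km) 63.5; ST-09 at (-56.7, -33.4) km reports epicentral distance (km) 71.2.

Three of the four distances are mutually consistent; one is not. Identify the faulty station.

ST-09

Solve using three stations at a time. Using ST-06, ST-07, ST-08 (subtract circle equations pairwise → linear system) gives (x, y) ≈ (-11.3, -2.9).
Distances from that point to each station vs reported:
  ST-06: calculated 60.1 vs reported 60.1 → residual 0.0 km
  ST-07: calculated 23.4 vs reported 23.4 → residual 0.0 km
  ST-08: calculated 63.5 vs reported 63.5 → residual 0.0 km
  ST-09: calculated 54.7 vs reported 71.2 → residual 16.5 km
ST-06, ST-07, ST-08 are mutually consistent (residuals ≈ 0); ST-09 is off by 16.5 km.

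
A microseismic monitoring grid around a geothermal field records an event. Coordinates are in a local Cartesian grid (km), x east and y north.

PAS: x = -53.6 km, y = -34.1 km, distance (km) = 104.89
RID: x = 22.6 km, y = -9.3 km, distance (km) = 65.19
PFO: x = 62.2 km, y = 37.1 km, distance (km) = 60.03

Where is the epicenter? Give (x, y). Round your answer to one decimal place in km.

(4.4, 53.3)

Circle about each station: (x + 53.6)² + (y + 34.1)² = 104.89²; (x − 22.6)² + (y + 9.3)² = 65.19²; (x − 62.2)² + (y − 37.1)² = 60.03².
Subtracting the PAS equation from the RID and PFO equations removes the quadratic terms:
152.4 x + 49.6 y = 3313.66
231.6 x + 142.4 y = 8607.79
Solving the 2×2 system: x ≈ 4.4, y ≈ 53.3 km.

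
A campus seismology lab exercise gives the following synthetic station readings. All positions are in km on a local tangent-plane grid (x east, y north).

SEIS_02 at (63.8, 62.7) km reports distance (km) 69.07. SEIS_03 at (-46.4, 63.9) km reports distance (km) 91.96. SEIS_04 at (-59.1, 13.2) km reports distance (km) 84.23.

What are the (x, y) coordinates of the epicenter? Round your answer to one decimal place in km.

Circle about each station: (x − 63.8)² + (y − 62.7)² = 69.07²; (x + 46.4)² + (y − 63.9)² = 91.96²; (x + 59.1)² + (y − 13.2)² = 84.23².
Subtracting pairs of circle equations eliminates x²+y² and gives linear equations (the radical axes):
-220.4 x + 2.4 y = -5451.54
-245.8 x − 99.0 y = -6658.71
Solving the 2×2 system: x ≈ 24.8, y ≈ 5.7 km.
Check against SEIS_02 (with the unrounded x, y): √((x − 63.8)²+(y − 62.7)²) = 69.07 ≈ 69.07 km. ✓

(24.8, 5.7)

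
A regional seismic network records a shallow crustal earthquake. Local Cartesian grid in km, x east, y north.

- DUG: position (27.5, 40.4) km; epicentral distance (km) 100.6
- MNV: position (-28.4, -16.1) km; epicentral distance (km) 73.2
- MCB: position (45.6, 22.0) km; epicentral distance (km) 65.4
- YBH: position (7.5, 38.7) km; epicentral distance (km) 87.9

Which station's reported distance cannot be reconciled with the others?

Solve using three stations at a time. Using MNV, MCB, YBH (subtract circle equations pairwise → linear system) gives (x, y) ≈ (39.6, -43.1).
Distances from that point to each station vs reported:
  DUG: calculated 84.4 vs reported 100.6 → residual 16.2 km
  MNV: calculated 73.2 vs reported 73.2 → residual 0.0 km
  MCB: calculated 65.4 vs reported 65.4 → residual 0.0 km
  YBH: calculated 87.9 vs reported 87.9 → residual 0.0 km
MNV, MCB, YBH are mutually consistent (residuals ≈ 0); DUG is off by 16.2 km.

DUG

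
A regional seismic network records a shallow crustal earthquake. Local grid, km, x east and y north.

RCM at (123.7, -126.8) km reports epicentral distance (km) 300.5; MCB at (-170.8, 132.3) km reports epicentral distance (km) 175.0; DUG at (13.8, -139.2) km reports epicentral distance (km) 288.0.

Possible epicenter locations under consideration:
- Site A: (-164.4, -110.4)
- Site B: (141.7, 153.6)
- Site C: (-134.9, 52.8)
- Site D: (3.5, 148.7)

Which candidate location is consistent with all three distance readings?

For each candidate, compare |candidate − station| to the reported distance:
Site A: residuals RCM 11.9, MCB 67.8, DUG 107.5 → max 107.5 km
Site B: residuals RCM 19.5, MCB 138.2, DUG 31.5 → max 138.2 km
Site C: residuals RCM 14.3, MCB 87.8, DUG 45.2 → max 87.8 km
Site D: residuals RCM 0.1, MCB 0.1, DUG 0.1 → max 0.1 km
Only Site D has all residuals ≈ 0.

Site D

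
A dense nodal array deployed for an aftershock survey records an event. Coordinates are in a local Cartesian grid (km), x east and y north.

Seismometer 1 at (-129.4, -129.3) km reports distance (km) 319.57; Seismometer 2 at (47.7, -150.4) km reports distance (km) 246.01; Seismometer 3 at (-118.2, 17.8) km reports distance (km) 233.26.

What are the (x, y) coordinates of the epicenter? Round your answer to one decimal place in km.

Circle about each station: (x + 129.4)² + (y + 129.3)² = 319.57²; (x − 47.7)² + (y + 150.4)² = 246.01²; (x + 118.2)² + (y − 17.8)² = 233.26².
Subtracting pairs of circle equations eliminates x²+y² and gives linear equations (the radical axes):
354.2 x − 42.2 y = 33036.66
22.4 x + 294.2 y = 28539.99
Solving the 2×2 system: x ≈ 103.9, y ≈ 89.1 km.
Check against Seismometer 1 (with the unrounded x, y): √((x + 129.4)²+(y + 129.3)²) = 319.56 ≈ 319.57 km. ✓

103.9 km east, 89.1 km north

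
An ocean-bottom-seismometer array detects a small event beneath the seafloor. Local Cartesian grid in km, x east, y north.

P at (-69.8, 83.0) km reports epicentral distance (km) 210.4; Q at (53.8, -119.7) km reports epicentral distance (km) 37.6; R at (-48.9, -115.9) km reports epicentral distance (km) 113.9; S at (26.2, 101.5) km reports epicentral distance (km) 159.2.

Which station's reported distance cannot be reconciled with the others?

Solve using three stations at a time. Using P, Q, R (subtract circle equations pairwise → linear system) gives (x, y) ≈ (60.0, -82.6).
Distances from that point to each station vs reported:
  P: calculated 210.4 vs reported 210.4 → residual 0.0 km
  Q: calculated 37.6 vs reported 37.6 → residual 0.0 km
  R: calculated 113.9 vs reported 113.9 → residual 0.0 km
  S: calculated 187.2 vs reported 159.2 → residual 28.0 km
P, Q, R are mutually consistent (residuals ≈ 0); S is off by 28.0 km.

S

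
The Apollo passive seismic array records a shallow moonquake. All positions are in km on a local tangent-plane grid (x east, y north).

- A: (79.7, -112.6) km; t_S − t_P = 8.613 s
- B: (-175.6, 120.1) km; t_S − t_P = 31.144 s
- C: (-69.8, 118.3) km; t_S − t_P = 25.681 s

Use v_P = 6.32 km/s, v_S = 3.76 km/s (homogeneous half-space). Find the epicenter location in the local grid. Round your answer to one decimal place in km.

Distance from S−P lag: d = Δt · v_P v_S / (v_P − v_S) = Δt · (6.32·3.76)/(6.32−3.76) ≈ 9.2825·Δt.
So d_A = 79.95, d_B = 289.09, d_C = 238.38 km.
Circle about each station: (x − 79.7)² + (y + 112.6)² = 79.95²; (x + 175.6)² + (y − 120.1)² = 289.09²; (x + 69.8)² + (y − 118.3)² = 238.38².
Subtracting the A equation from the B and C equations removes the quadratic terms:
-510.6 x + 465.4 y = -50952.51
-299.0 x + 461.8 y = -50596.94
Solving the 2×2 system: x ≈ -0.2, y ≈ -109.7 km.
Check against A (with the unrounded x, y): √((x − 79.7)²+(y + 112.6)²) = 79.94 ≈ 79.95 km. ✓

(-0.2, -109.7)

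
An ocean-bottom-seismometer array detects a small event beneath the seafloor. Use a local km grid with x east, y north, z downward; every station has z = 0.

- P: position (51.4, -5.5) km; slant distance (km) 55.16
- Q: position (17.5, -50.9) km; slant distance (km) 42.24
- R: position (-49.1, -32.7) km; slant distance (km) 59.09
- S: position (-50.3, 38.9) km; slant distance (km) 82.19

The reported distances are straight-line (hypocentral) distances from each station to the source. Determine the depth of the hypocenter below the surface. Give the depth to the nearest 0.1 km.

Each station gives a sphere (x−x_i)² + (y−y_i)² + z² = d_i² (stations at z=0).
Subtracting the P sphere from Q and R: z² cancels, leaving linear equations in x and y:
-67.8 x − 90.8 y = 1483.26
-201.0 x − 54.4 y = 358.89
Solving: x ≈ 3.303, y ≈ -18.802 km (keep extra digits for the depth step; rounded: 3.3, -18.8).
Then from the P sphere: z² = 55.16² − (x − 51.4)² − (y + 5.5)² with x = 3.303, y = -18.802, so z ≈ 23.502 ≈ 23.5 km.

z ≈ 23.5 km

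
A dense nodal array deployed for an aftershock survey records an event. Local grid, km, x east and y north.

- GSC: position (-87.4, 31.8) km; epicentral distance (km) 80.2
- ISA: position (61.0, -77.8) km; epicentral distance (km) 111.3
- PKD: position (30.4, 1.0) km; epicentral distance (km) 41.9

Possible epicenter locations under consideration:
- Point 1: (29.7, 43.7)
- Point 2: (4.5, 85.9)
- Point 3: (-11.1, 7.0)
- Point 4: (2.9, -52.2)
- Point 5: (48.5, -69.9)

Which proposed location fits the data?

For each candidate, compare |candidate − station| to the reported distance:
Point 1: residuals GSC 37.5, ISA 14.2, PKD 0.8 → max 37.5 km
Point 2: residuals GSC 26.4, ISA 61.9, PKD 46.9 → max 61.9 km
Point 3: residuals GSC 0.0, ISA 0.0, PKD 0.0 → max 0.0 km
Point 4: residuals GSC 43.1, ISA 47.8, PKD 18.0 → max 47.8 km
Point 5: residuals GSC 89.5, ISA 96.5, PKD 31.3 → max 96.5 km
Only Point 3 has all residuals ≈ 0.

Point 3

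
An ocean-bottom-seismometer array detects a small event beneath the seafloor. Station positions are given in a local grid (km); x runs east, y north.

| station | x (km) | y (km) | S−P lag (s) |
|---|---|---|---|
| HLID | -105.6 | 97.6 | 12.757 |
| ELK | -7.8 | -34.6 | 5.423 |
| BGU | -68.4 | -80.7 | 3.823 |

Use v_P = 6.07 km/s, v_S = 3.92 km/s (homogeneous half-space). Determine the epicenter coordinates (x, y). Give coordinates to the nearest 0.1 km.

x ≈ -67.7 km, y ≈ -38.4 km

Distance from S−P lag: d = Δt · v_P v_S / (v_P − v_S) = Δt · (6.07·3.92)/(6.07−3.92) ≈ 11.0672·Δt.
So d_HLID = 141.18, d_ELK = 60.02, d_BGU = 42.31 km.
Circle about each station: (x + 105.6)² + (y − 97.6)² = 141.18²; (x + 7.8)² + (y + 34.6)² = 60.02²; (x + 68.4)² + (y + 80.7)² = 42.31².
Subtracting pairs of circle equations eliminates x²+y² and gives linear equations (the radical axes):
195.6 x − 264.4 y = -3089.73
74.4 x − 356.6 y = 8655.59
Solving the 2×2 system: x ≈ -67.7, y ≈ -38.4 km.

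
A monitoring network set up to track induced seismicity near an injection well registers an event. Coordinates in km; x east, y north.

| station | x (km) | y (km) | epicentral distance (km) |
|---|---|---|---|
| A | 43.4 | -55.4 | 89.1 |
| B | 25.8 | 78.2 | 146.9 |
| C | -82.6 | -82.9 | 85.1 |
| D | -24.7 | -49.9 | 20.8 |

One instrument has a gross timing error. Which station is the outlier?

C

Solve using three stations at a time. Using A, B, D (subtract circle equations pairwise → linear system) gives (x, y) ≈ (-45.6, -50.2).
Distances from that point to each station vs reported:
  A: calculated 89.1 vs reported 89.1 → residual 0.0 km
  B: calculated 146.9 vs reported 146.9 → residual 0.0 km
  C: calculated 49.4 vs reported 85.1 → residual 35.7 km
  D: calculated 20.9 vs reported 20.8 → residual 0.1 km
A, B, D are mutually consistent (residuals ≈ 0); C is off by 35.7 km.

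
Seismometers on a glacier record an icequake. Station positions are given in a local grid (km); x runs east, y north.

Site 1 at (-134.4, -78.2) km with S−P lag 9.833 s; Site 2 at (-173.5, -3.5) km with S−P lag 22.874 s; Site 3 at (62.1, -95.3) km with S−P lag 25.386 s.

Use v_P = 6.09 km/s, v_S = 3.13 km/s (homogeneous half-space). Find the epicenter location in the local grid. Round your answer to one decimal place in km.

Distance from S−P lag: d = Δt · v_P v_S / (v_P − v_S) = Δt · (6.09·3.13)/(6.09−3.13) ≈ 6.4398·Δt.
So d_Site 1 = 63.32, d_Site 2 = 147.30, d_Site 3 = 163.48 km.
Circle about each station: (x + 134.4)² + (y + 78.2)² = 63.32²; (x + 173.5)² + (y + 3.5)² = 147.30²; (x − 62.1)² + (y + 95.3)² = 163.48².
Subtracting pairs of circle equations eliminates x²+y² and gives linear equations (the radical axes):
-78.2 x + 149.4 y = -11751.97
393.0 x − 34.2 y = -33956.39
Solving the 2×2 system: x ≈ -97.7, y ≈ -129.8 km.
Check against Site 1 (with the unrounded x, y): √((x + 134.4)²+(y + 78.2)²) = 63.32 ≈ 63.32 km. ✓

-97.7 km east, -129.8 km north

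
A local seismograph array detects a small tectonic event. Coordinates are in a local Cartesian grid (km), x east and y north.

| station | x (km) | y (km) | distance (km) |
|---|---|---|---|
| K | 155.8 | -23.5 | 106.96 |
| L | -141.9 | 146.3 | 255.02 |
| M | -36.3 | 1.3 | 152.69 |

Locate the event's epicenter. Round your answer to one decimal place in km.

Circle about each station: (x − 155.8)² + (y + 23.5)² = 106.96²; (x + 141.9)² + (y − 146.3)² = 255.02²; (x + 36.3)² + (y − 1.3)² = 152.69².
Subtracting the K equation from the L and M equations removes the quadratic terms:
-595.4 x + 339.6 y = -36881.35
-384.2 x + 49.6 y = -35380.30
Solving the 2×2 system: x ≈ 100.9, y ≈ 68.3 km.

(100.9, 68.3)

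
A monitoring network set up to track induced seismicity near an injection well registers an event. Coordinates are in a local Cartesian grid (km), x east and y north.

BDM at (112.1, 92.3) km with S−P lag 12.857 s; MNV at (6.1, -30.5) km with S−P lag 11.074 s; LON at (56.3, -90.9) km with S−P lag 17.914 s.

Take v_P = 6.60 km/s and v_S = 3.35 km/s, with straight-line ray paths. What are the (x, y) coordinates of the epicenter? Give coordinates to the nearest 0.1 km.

Distance from S−P lag: d = Δt · v_P v_S / (v_P − v_S) = Δt · (6.60·3.35)/(6.60−3.35) ≈ 6.8031·Δt.
So d_BDM = 87.47, d_MNV = 75.34, d_LON = 121.87 km.
Circle about each station: (x − 112.1)² + (y − 92.3)² = 87.47²; (x − 6.1)² + (y + 30.5)² = 75.34²; (x − 56.3)² + (y + 90.9)² = 121.87².
Subtracting the BDM equation from the MNV and LON equations removes the quadratic terms:
-212.0 x − 245.6 y = -18143.35
-111.6 x − 366.4 y = -16854.50
Solving the 2×2 system: x ≈ 49.9, y ≈ 30.8 km.

49.9 km east, 30.8 km north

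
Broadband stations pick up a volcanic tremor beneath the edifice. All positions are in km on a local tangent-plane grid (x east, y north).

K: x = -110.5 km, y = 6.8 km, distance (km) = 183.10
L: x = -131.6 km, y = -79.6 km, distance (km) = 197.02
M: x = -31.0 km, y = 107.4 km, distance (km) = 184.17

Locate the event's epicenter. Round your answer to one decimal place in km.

x ≈ 63.3 km, y ≈ -50.8 km

Circle about each station: (x + 110.5)² + (y − 6.8)² = 183.10²; (x + 131.6)² + (y + 79.6)² = 197.02²; (x + 31.0)² + (y − 107.4)² = 184.17².
Subtracting the K equation from the L and M equations removes the quadratic terms:
-42.2 x − 172.8 y = 6106.96
159.0 x + 201.2 y = -153.71
Solving the 2×2 system: x ≈ 63.3, y ≈ -50.8 km.
Check against K (with the unrounded x, y): √((x + 110.5)²+(y − 6.8)²) = 183.12 ≈ 183.10 km. ✓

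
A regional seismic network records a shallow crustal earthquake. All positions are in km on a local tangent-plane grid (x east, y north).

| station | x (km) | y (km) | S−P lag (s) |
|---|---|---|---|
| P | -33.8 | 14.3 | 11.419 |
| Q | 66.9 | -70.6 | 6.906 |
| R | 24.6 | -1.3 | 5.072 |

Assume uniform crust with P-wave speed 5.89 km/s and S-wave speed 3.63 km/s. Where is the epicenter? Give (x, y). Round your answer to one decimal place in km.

x ≈ 72.4 km, y ≈ -5.5 km

Distance from S−P lag: d = Δt · v_P v_S / (v_P − v_S) = Δt · (5.89·3.63)/(5.89−3.63) ≈ 9.4605·Δt.
So d_P = 108.03, d_Q = 65.33, d_R = 47.98 km.
Circle about each station: (x + 33.8)² + (y − 14.3)² = 108.03²; (x − 66.9)² + (y + 70.6)² = 65.33²; (x − 24.6)² + (y + 1.3)² = 47.98².
Subtracting the P equation from the Q and R equations removes the quadratic terms:
201.4 x − 169.8 y = 15515.51
116.8 x − 31.2 y = 8628.32
Solving the 2×2 system: x ≈ 72.4, y ≈ -5.5 km.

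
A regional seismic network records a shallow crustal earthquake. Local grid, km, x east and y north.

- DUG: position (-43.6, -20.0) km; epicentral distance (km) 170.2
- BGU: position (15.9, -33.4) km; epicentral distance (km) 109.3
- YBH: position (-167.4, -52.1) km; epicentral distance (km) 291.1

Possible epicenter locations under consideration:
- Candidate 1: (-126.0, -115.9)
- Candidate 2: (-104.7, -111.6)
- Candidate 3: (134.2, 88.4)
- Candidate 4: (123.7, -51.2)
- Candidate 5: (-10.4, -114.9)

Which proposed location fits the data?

Candidate 4

For each candidate, compare |candidate − station| to the reported distance:
Candidate 1: residuals DUG 43.8, BGU 54.8, YBH 215.0 → max 215.0 km
Candidate 2: residuals DUG 60.1, BGU 34.4, YBH 204.7 → max 204.7 km
Candidate 3: residuals DUG 38.0, BGU 60.5, YBH 41.6 → max 60.5 km
Candidate 4: residuals DUG 0.0, BGU 0.0, YBH 0.0 → max 0.0 km
Candidate 5: residuals DUG 69.7, BGU 23.7, YBH 122.0 → max 122.0 km
Only Candidate 4 has all residuals ≈ 0.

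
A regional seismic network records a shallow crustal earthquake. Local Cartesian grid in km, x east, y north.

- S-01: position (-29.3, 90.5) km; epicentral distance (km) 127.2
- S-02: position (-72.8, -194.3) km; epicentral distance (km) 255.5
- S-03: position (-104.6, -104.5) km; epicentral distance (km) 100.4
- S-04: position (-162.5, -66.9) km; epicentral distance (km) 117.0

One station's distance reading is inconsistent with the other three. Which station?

S-03

Solve using three stations at a time. Using S-01, S-02, S-04 (subtract circle equations pairwise → linear system) gives (x, y) ≈ (-149.6, 49.4).
Distances from that point to each station vs reported:
  S-01: calculated 127.2 vs reported 127.2 → residual 0.0 km
  S-02: calculated 255.5 vs reported 255.5 → residual 0.0 km
  S-03: calculated 160.3 vs reported 100.4 → residual 59.9 km
  S-04: calculated 117.0 vs reported 117.0 → residual 0.0 km
S-01, S-02, S-04 are mutually consistent (residuals ≈ 0); S-03 is off by 59.9 km.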